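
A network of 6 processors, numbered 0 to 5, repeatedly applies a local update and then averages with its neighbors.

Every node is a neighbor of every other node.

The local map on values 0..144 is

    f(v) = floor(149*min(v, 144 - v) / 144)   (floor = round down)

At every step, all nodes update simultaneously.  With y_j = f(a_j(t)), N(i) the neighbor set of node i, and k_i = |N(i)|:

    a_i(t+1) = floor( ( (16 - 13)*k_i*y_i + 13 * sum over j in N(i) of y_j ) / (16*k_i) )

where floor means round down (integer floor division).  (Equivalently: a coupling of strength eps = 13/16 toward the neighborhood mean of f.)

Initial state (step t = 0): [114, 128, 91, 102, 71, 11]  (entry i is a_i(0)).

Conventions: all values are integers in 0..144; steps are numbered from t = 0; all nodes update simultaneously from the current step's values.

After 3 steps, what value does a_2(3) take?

Simulating step by step:
t=0: [114, 128, 91, 102, 71, 11]
t=1: [37, 37, 38, 38, 38, 37]
t=2: [38, 38, 38, 38, 38, 38]
t=3: [39, 39, 39, 39, 39, 39]

Answer: a_2(3) = 39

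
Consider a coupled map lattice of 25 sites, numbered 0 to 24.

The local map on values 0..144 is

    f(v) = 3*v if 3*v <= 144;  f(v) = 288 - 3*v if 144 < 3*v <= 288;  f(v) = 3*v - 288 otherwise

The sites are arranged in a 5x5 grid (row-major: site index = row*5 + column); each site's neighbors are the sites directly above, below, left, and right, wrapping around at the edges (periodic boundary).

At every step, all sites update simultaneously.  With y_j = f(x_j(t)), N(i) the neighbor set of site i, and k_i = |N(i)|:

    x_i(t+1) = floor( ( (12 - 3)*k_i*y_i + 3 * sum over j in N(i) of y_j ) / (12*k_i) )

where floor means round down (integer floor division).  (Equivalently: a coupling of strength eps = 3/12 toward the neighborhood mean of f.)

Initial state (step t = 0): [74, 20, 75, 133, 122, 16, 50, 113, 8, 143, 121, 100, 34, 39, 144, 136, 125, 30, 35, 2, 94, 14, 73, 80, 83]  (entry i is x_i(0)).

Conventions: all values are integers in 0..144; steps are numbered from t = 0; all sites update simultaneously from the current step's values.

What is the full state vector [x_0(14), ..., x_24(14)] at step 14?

Answer: [50, 96, 49, 62, 40, 70, 76, 36, 19, 106, 108, 90, 114, 55, 95, 77, 27, 97, 87, 78, 69, 72, 51, 81, 54]

Derivation:
t=0: [74, 20, 75, 133, 122, 16, 50, 113, 8, 143, 121, 100, 34, 39, 144, 136, 125, 30, 35, 2, 94, 14, 73, 80, 83]
t=1: [61, 64, 65, 96, 80, 62, 114, 58, 44, 124, 76, 34, 93, 111, 129, 100, 81, 90, 95, 30, 21, 45, 66, 56, 37]
t=2: [98, 96, 88, 24, 54, 95, 66, 103, 114, 86, 64, 87, 24, 48, 91, 25, 50, 22, 19, 81, 69, 119, 90, 102, 103]
t=3: [17, 11, 24, 67, 102, 16, 70, 30, 57, 34, 79, 45, 70, 120, 30, 78, 118, 67, 59, 44, 71, 66, 24, 24, 32]
t=4: [49, 42, 71, 82, 34, 53, 77, 89, 109, 93, 58, 118, 82, 78, 89, 60, 72, 85, 105, 120, 74, 82, 74, 76, 90]
t=5: [132, 114, 72, 48, 89, 116, 64, 29, 37, 24, 105, 67, 42, 48, 31, 101, 69, 37, 33, 64, 68, 52, 62, 54, 32]
t=6: [94, 66, 78, 128, 42, 63, 90, 90, 111, 71, 36, 85, 121, 134, 90, 29, 82, 108, 104, 90, 84, 119, 104, 122, 92]
t=7: [26, 76, 54, 90, 106, 87, 28, 25, 52, 74, 95, 39, 68, 95, 33, 78, 45, 37, 33, 22, 37, 63, 32, 68, 25]
t=8: [72, 69, 110, 36, 37, 34, 80, 82, 109, 67, 20, 106, 82, 28, 82, 60, 125, 109, 90, 69, 102, 99, 98, 81, 74]
t=9: [73, 71, 46, 95, 104, 93, 51, 42, 49, 83, 62, 37, 43, 71, 51, 96, 76, 38, 29, 75, 29, 18, 12, 46, 65]
t=10: [63, 81, 118, 29, 30, 28, 121, 128, 120, 48, 92, 109, 123, 87, 118, 19, 62, 105, 89, 66, 78, 56, 54, 117, 89]
t=11: [91, 56, 71, 83, 89, 83, 72, 90, 76, 127, 24, 46, 72, 35, 66, 58, 91, 40, 28, 77, 59, 110, 111, 63, 34]
t=12: [29, 102, 70, 45, 31, 45, 73, 30, 60, 82, 77, 117, 77, 97, 87, 101, 37, 103, 86, 67, 100, 49, 54, 91, 94]
t=13: [81, 36, 81, 119, 86, 117, 70, 87, 97, 54, 57, 65, 53, 16, 32, 27, 98, 36, 30, 70, 24, 122, 110, 29, 17]
t=14: [50, 96, 49, 62, 40, 70, 76, 36, 19, 106, 108, 90, 114, 55, 95, 77, 27, 97, 87, 78, 69, 72, 51, 81, 54]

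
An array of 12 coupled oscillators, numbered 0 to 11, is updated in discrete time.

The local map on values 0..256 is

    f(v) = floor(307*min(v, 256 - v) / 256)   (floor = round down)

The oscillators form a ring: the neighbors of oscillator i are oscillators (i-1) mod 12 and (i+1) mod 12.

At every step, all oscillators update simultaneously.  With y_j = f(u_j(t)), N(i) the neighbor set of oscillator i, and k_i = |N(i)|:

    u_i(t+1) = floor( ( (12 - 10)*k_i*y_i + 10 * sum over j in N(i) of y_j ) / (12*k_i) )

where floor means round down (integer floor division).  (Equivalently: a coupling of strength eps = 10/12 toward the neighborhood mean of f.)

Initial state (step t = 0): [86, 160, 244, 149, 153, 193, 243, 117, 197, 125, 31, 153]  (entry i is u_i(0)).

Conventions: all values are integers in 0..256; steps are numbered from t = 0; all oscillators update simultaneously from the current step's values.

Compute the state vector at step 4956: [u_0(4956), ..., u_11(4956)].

Answer: [139, 140, 140, 141, 140, 141, 138, 139, 136, 138, 137, 139]
Key observation: The state at step 10, [139, 140, 140, 141, 140, 141, 138, 139, 136, 138, 137, 139], reappears at step 12: the system is in a cycle of period 2 from step 10 on.  Therefore the state at step 4956 equals the state at step 10 + ((4956 - 10) mod 2) = 10, which is [139, 140, 140, 141, 140, 141, 138, 139, 136, 138, 137, 139].

Derivation:
t=0: [86, 160, 244, 149, 153, 193, 243, 117, 197, 125, 31, 153]
t=1: [116, 67, 103, 78, 105, 70, 92, 58, 132, 69, 119, 78]
t=2: [95, 122, 92, 118, 94, 111, 81, 119, 87, 134, 96, 132]
t=3: [141, 117, 137, 116, 132, 109, 130, 107, 137, 115, 141, 119]
t=4: [140, 139, 139, 144, 136, 146, 132, 143, 134, 139, 139, 137]
t=5: [140, 139, 137, 140, 134, 143, 135, 145, 138, 142, 140, 139]
t=6: [139, 140, 139, 143, 138, 143, 135, 141, 135, 139, 138, 139]
t=7: [139, 139, 137, 139, 136, 141, 137, 143, 139, 142, 140, 140]
t=8: [139, 140, 140, 142, 139, 141, 137, 140, 136, 138, 137, 139]
t=9: [139, 139, 137, 138, 137, 140, 138, 141, 140, 142, 140, 140]
t=10: [139, 140, 140, 141, 140, 141, 138, 139, 136, 138, 137, 139]
t=11: [139, 139, 138, 138, 137, 139, 138, 141, 140, 142, 140, 140]
t=12: [139, 140, 140, 141, 140, 141, 138, 139, 136, 138, 137, 139]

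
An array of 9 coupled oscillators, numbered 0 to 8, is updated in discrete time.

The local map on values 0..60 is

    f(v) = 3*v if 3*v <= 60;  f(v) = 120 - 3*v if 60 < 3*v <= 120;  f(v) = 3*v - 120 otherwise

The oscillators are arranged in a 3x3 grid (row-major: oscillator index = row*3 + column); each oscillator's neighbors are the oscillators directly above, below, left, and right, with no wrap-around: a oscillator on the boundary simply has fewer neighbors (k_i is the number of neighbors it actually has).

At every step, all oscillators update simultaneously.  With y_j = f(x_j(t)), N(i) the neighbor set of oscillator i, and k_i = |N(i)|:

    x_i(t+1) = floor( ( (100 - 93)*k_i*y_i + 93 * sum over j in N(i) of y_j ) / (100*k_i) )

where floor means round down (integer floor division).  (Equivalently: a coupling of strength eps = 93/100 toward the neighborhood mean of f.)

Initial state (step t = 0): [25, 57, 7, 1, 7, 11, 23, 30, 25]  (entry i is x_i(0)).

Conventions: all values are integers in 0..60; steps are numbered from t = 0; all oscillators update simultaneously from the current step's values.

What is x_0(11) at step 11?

Answer: x_0(11) = 47

Derivation:
t=0: [25, 57, 7, 1, 7, 11, 23, 30, 25]
t=1: [28, 30, 40, 36, 28, 29, 18, 38, 32]
t=2: [22, 24, 29, 39, 21, 20, 12, 35, 19]
t=3: [27, 48, 52, 45, 33, 49, 10, 47, 38]
t=4: [20, 31, 26, 28, 21, 21, 18, 19, 22]
t=5: [33, 51, 42, 55, 45, 51, 47, 55, 56]
t=6: [37, 15, 31, 20, 37, 23, 43, 29, 39]
t=7: [49, 17, 46, 12, 44, 15, 43, 8, 39]
t=8: [42, 21, 45, 17, 37, 13, 28, 9, 32]
t=9: [50, 13, 45, 19, 41, 17, 38, 23, 32]
t=10: [46, 17, 42, 16, 46, 16, 50, 13, 49]
t=11: [47, 16, 46, 23, 44, 19, 42, 25, 42]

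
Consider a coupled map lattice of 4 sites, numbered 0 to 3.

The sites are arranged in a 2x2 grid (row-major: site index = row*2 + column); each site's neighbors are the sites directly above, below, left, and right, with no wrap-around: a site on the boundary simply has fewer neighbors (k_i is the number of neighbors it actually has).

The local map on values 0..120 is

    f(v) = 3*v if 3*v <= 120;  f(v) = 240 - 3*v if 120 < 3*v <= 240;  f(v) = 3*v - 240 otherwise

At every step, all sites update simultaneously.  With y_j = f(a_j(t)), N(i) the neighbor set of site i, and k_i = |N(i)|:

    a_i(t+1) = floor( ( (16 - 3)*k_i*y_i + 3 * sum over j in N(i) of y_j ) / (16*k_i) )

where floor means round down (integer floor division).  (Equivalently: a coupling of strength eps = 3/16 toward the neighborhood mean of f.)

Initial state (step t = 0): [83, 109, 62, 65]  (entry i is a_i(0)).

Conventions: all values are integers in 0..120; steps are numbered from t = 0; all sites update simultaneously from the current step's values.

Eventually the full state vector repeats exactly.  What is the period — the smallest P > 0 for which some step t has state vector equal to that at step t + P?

Answer: 4
Key observation: The state at step 80, [117, 117, 117, 117], reappears at step 84 — and no state repeats earlier — so the cycle the system enters has period 4.

Derivation:
t=0: [83, 109, 62, 65]
t=1: [20, 75, 48, 49]
t=2: [59, 26, 92, 85]
t=3: [61, 70, 36, 22]
t=4: [59, 35, 99, 66]
t=5: [66, 95, 56, 49]
t=6: [45, 49, 71, 86]
t=7: [96, 87, 33, 25]
t=8: [50, 28, 91, 72]
t=9: [84, 78, 37, 30]
t=10: [20, 14, 99, 84]
t=11: [58, 40, 53, 19]
t=12: [72, 109, 77, 65]
t=13: [28, 77, 13, 45]
t=14: [72, 25, 49, 89]
t=15: [35, 65, 80, 37]
t=16: [89, 56, 20, 94]
t=17: [34, 64, 55, 46]
t=18: [94, 58, 80, 94]
t=19: [40, 61, 7, 40]
t=20: [104, 68, 39, 104]
t=21: [72, 42, 108, 72]
t=22: [38, 97, 72, 38]
t=23: [99, 62, 40, 99]
t=24: [62, 54, 108, 62]
t=25: [59, 73, 78, 59]
t=26: [53, 28, 16, 53]
t=27: [78, 83, 54, 78]
t=28: [13, 8, 64, 13]
t=29: [38, 26, 46, 38]
t=30: [109, 84, 104, 109]
t=31: [78, 26, 74, 78]
t=32: [13, 64, 15, 13]
t=33: [40, 46, 43, 40]
t=34: [117, 105, 112, 117]
t=35: [106, 81, 98, 106]
t=36: [68, 17, 58, 68]
t=37: [40, 48, 60, 40]
t=38: [112, 100, 71, 112]
t=39: [86, 66, 39, 86]
t=40: [29, 37, 98, 29]
t=41: [86, 106, 60, 86]
t=42: [27, 66, 52, 27]
t=43: [77, 49, 83, 77]
t=44: [16, 77, 9, 16]
t=45: [42, 16, 30, 42]
t=46: [105, 60, 94, 105]
t=47: [70, 62, 48, 70]
t=48: [38, 49, 83, 38]
t=49: [102, 96, 28, 102]
t=50: [66, 51, 80, 66]
t=51: [42, 78, 7, 42]
t=52: [95, 26, 38, 95]
t=53: [54, 71, 101, 54]
t=54: [71, 36, 65, 71]
t=55: [36, 92, 41, 36]
t=56: [102, 49, 115, 102]
t=57: [72, 87, 97, 72]
t=58: [26, 21, 45, 26]
t=59: [79, 65, 99, 79]
t=60: [12, 37, 46, 12]
t=61: [49, 96, 89, 49]
t=62: [82, 56, 39, 82]
t=63: [22, 59, 96, 22]
t=64: [64, 63, 51, 64]
t=65: [51, 50, 79, 51]
t=66: [79, 89, 18, 79]
t=67: [10, 22, 44, 10]
t=68: [40, 59, 93, 40]
t=69: [107, 73, 54, 107]
t=70: [75, 32, 78, 75]
t=71: [21, 80, 7, 21]
t=72: [53, 11, 28, 53]
t=73: [76, 42, 83, 76]
t=74: [21, 94, 9, 21]
t=75: [57, 45, 33, 57]
t=76: [75, 98, 93, 75]
t=77: [20, 46, 34, 20]
t=78: [67, 94, 94, 67]
t=79: [39, 41, 41, 39]
t=80: [117, 117, 117, 117]
t=81: [111, 111, 111, 111]
t=82: [93, 93, 93, 93]
t=83: [39, 39, 39, 39]
t=84: [117, 117, 117, 117]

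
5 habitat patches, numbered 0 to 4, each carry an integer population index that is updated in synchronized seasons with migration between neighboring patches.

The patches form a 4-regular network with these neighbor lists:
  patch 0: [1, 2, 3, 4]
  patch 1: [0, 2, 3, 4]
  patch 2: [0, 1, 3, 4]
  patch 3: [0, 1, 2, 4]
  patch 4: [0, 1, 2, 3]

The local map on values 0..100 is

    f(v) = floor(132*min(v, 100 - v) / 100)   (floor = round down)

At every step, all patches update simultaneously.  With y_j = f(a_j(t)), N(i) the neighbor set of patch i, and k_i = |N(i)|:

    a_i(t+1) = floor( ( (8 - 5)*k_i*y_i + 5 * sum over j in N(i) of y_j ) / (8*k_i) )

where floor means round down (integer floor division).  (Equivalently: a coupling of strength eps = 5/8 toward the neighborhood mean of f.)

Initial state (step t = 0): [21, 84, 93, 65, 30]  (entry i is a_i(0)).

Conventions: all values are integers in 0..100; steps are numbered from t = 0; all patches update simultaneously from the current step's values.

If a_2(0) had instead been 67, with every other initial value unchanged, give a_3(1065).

Simulating step by step:
t=0: [21, 84, 67, 65, 30]
t=1: [33, 32, 36, 37, 36]
t=2: [44, 44, 45, 45, 45]
t=3: [58, 58, 58, 58, 58]
t=4: [55, 55, 55, 55, 55]
t=5: [59, 59, 59, 59, 59]
t=6: [54, 54, 54, 54, 54]
t=7: [60, 60, 60, 60, 60]
t=8: [52, 52, 52, 52, 52]
t=9: [63, 63, 63, 63, 63]
t=10: [48, 48, 48, 48, 48]
t=11: [63, 63, 63, 63, 63]

Answer: a_3(1065) = 63
Key observation: The state at step 9, [63, 63, 63, 63, 63], reappears at step 11: the system is in a cycle of period 2 from step 9 on.  Therefore the state at step 1065 equals the state at step 9 + ((1065 - 9) mod 2) = 9, which is [63, 63, 63, 63, 63].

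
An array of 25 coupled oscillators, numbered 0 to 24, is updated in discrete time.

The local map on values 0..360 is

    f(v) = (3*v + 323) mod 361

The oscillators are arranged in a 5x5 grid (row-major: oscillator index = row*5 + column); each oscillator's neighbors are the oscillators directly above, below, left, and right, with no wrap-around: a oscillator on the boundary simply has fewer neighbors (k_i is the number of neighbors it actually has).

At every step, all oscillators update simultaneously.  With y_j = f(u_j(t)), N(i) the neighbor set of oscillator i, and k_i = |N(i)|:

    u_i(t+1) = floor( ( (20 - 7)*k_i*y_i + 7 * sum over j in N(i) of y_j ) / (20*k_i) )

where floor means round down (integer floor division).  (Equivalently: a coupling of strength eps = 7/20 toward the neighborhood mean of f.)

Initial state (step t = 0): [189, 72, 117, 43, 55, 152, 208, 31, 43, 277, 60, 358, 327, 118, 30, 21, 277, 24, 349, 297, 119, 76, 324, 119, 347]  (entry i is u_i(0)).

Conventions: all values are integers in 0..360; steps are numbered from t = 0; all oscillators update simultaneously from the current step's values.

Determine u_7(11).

Simulating step by step:
t=0: [189, 72, 117, 43, 55, 152, 208, 31, 43, 277, 60, 358, 327, 118, 30, 21, 277, 24, 349, 297, 119, 76, 324, 119, 347]
t=1: [150, 198, 241, 121, 110, 99, 199, 110, 105, 77, 138, 261, 206, 262, 94, 78, 95, 91, 256, 157, 244, 193, 201, 298, 261]
t=2: [112, 193, 305, 315, 280, 199, 195, 278, 253, 220, 65, 74, 192, 82, 192, 196, 216, 212, 46, 78, 282, 208, 196, 114, 51]
t=3: [259, 191, 151, 189, 130, 203, 176, 124, 297, 241, 168, 186, 176, 206, 192, 180, 234, 216, 147, 173, 128, 207, 212, 244, 162]
t=4: [78, 136, 113, 171, 314, 165, 160, 255, 176, 287, 127, 161, 167, 184, 192, 179, 264, 224, 107, 113, 288, 247, 247, 259, 135]
t=5: [145, 73, 210, 145, 155, 134, 69, 56, 116, 122, 260, 103, 111, 159, 179, 145, 94, 243, 249, 250, 151, 278, 296, 84, 59]
t=6: [55, 168, 190, 94, 106, 28, 161, 172, 251, 273, 49, 239, 262, 146, 178, 60, 220, 303, 311, 301, 54, 97, 155, 210, 189]
t=7: [108, 112, 165, 252, 235, 67, 105, 131, 270, 128, 129, 248, 71, 85, 115, 149, 245, 142, 161, 148, 149, 217, 116, 197, 174]
t=8: [266, 270, 180, 284, 321, 212, 281, 283, 144, 302, 291, 323, 196, 194, 270, 116, 277, 96, 96, 89, 83, 244, 256, 185, 121]
t=9: [74, 63, 118, 103, 173, 181, 105, 96, 66, 128, 161, 175, 186, 164, 97, 247, 142, 207, 234, 221, 249, 250, 91, 169, 278]
t=10: [171, 188, 283, 245, 185, 157, 238, 242, 188, 287, 126, 129, 163, 137, 246, 275, 108, 207, 257, 245, 347, 299, 232, 141, 113]
t=11: [115, 167, 154, 266, 177, 136, 284, 270, 175, 142, 277, 317, 138, 60, 272, 148, 253, 204, 59, 294, 218, 189, 237, 86, 258]

Answer: u_7(11) = 270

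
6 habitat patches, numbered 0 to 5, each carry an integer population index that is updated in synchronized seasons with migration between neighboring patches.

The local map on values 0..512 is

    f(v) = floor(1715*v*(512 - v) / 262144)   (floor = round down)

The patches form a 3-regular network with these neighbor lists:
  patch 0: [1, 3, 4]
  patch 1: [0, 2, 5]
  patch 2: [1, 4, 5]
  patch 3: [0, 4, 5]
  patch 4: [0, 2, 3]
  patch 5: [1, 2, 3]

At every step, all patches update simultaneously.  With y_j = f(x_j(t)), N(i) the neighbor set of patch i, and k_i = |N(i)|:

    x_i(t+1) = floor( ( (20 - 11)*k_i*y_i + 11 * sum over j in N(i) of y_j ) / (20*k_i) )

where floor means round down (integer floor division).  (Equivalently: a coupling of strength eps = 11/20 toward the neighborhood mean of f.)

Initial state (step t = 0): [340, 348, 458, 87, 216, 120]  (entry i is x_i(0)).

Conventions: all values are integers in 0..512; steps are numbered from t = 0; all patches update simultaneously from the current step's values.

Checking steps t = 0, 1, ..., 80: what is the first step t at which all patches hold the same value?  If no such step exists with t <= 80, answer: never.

Simulating step by step:
t=0: [340, 348, 458, 87, 216, 120]  (not all equal)
t=1: [361, 323, 273, 311, 331, 280]  (not all equal)
t=2: [379, 400, 414, 398, 394, 416]  (not all equal)
t=3: [311, 288, 276, 297, 299, 274]  (not all equal)
t=4: [413, 420, 423, 416, 416, 423]  (not all equal)
t=5: [262, 252, 249, 259, 259, 249]  (not all equal)
t=6: [428, 428, 428, 428, 428, 428]  (all equal)

Answer: 6
Key observation: Synchronization is absorbing here: once all patches are equal they stay equal, and step 6 is the first all-equal step.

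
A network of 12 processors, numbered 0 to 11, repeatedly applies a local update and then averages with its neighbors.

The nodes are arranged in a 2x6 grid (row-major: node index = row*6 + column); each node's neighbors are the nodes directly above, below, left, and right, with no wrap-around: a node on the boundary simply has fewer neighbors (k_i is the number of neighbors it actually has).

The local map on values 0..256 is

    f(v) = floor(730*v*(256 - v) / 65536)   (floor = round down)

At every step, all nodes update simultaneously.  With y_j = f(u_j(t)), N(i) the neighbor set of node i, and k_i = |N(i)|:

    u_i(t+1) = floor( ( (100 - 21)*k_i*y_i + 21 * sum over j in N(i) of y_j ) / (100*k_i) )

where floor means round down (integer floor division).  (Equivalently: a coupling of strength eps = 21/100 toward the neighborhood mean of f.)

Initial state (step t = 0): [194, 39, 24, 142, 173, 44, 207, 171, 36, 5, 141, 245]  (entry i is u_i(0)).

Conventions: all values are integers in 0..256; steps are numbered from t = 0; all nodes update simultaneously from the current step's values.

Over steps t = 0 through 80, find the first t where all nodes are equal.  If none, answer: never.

Answer: never
Key observation: The state at step 13 reappears at step 15 — the system is in a cycle of period 2 from step 13 on.  No step 0..15 is synchronized, and the cycle repeats forever, so no step up to 80 (or ever) has all nodes equal.

Derivation:
t=0: [194, 39, 24, 142, 173, 44, 207, 171, 36, 5, 141, 245]  (not all equal)
t=1: [126, 99, 74, 158, 158, 101, 119, 147, 86, 41, 156, 53]  (not all equal)
t=2: [180, 172, 153, 165, 172, 168, 180, 176, 157, 112, 163, 130]  (not all equal)
t=3: [152, 160, 173, 167, 161, 165, 152, 157, 172, 176, 169, 178]  (not all equal)
t=4: [175, 170, 160, 164, 168, 165, 175, 172, 160, 157, 162, 156]  (not all equal)
t=5: [157, 162, 170, 168, 164, 167, 157, 160, 170, 172, 169, 171]  (not all equal)
t=6: [172, 168, 162, 163, 167, 164, 172, 170, 162, 160, 163, 161]  (not all equal)
t=7: [160, 163, 168, 168, 165, 167, 160, 162, 168, 170, 168, 169]  (not all equal)
t=8: [170, 168, 164, 164, 166, 165, 170, 168, 164, 162, 164, 163]  (not all equal)
t=9: [162, 164, 167, 167, 166, 167, 162, 164, 167, 168, 167, 167]  (not all equal)
t=10: [168, 167, 165, 165, 165, 165, 168, 167, 165, 164, 165, 165]  (not all equal)
t=11: [164, 165, 166, 167, 167, 167, 164, 165, 166, 167, 167, 167]  (not all equal)
t=12: [167, 167, 166, 165, 165, 165, 167, 167, 166, 165, 165, 165]  (not all equal)
t=13: [165, 165, 166, 166, 167, 167, 165, 165, 166, 166, 167, 167]  (not all equal)
t=14: [167, 166, 166, 165, 165, 165, 167, 166, 166, 165, 165, 165]  (not all equal)
t=15: [165, 165, 166, 166, 167, 167, 165, 165, 166, 166, 167, 167]  (not all equal)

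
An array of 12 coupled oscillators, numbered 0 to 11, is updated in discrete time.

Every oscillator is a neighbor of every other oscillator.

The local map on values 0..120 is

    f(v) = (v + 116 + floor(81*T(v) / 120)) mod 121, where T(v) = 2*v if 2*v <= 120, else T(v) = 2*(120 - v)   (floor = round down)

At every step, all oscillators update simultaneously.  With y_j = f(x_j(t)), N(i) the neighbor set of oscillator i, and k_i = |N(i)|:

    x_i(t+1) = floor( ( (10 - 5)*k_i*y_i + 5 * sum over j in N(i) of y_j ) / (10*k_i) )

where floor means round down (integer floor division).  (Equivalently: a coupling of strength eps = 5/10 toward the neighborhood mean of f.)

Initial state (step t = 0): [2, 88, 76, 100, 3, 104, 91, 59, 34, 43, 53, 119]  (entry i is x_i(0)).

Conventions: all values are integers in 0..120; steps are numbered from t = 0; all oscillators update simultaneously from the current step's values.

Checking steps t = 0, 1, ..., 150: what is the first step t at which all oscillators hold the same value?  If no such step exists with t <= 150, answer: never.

Answer: 18
Key observation: Synchronization is absorbing here: once all oscillators are equal they stay equal, and step 18 is the first all-equal step.

Derivation:
t=0: [2, 88, 76, 100, 3, 104, 91, 59, 34, 43, 53, 119]  (not all equal)
t=1: [85, 33, 34, 31, 31, 85, 32, 36, 64, 74, 84, 83]  (not all equal)
t=2: [24, 54, 55, 52, 52, 24, 53, 57, 27, 26, 24, 24]  (not all equal)
t=3: [54, 30, 32, 84, 84, 54, 85, 34, 57, 56, 54, 54]  (not all equal)
t=4: [10, 40, 42, 13, 13, 10, 13, 44, 14, 13, 10, 10]  (not all equal)
t=5: [29, 62, 64, 33, 33, 29, 33, 66, 34, 33, 29, 29]  (not all equal)
t=6: [58, 36, 35, 62, 62, 58, 62, 35, 63, 62, 58, 58]  (not all equal)
t=7: [20, 51, 50, 21, 21, 20, 21, 50, 21, 21, 20, 20]  (not all equal)
t=8: [52, 84, 83, 53, 53, 52, 53, 83, 53, 53, 52, 52]  (not all equal)
t=9: [102, 51, 51, 103, 103, 102, 103, 51, 103, 103, 102, 102]  (not all equal)
t=10: [42, 94, 94, 97, 97, 42, 97, 94, 97, 97, 42, 42]  (not all equal)
t=11: [60, 19, 19, 18, 18, 60, 18, 19, 18, 18, 60, 60]  (not all equal)
t=12: [23, 34, 34, 33, 33, 23, 33, 34, 33, 33, 23, 23]  (not all equal)
t=13: [57, 69, 69, 68, 68, 57, 68, 69, 68, 68, 57, 57]  (not all equal)
t=14: [8, 10, 10, 10, 10, 8, 10, 10, 10, 10, 8, 8]  (not all equal)
t=15: [14, 17, 17, 17, 17, 14, 17, 17, 17, 17, 14, 14]  (not all equal)
t=16: [29, 32, 32, 32, 32, 29, 32, 32, 32, 32, 29, 29]  (not all equal)
t=17: [65, 68, 68, 68, 68, 65, 68, 68, 68, 68, 65, 65]  (not all equal)
t=18: [12, 12, 12, 12, 12, 12, 12, 12, 12, 12, 12, 12]  (all equal)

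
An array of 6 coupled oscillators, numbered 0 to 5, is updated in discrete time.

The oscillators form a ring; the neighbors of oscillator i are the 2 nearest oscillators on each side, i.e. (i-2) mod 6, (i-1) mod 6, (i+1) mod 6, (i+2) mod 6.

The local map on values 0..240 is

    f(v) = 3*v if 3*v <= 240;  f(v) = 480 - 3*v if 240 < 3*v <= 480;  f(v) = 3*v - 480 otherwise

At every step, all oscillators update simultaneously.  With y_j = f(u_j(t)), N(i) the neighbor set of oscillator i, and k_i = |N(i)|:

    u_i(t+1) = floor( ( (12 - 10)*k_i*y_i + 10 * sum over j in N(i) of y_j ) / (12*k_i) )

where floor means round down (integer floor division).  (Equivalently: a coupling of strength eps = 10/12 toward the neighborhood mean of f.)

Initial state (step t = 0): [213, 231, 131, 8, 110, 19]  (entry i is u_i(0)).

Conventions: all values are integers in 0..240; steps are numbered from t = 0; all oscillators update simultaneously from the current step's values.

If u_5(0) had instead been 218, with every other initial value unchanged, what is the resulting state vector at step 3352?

Simulating step by step:
t=0: [213, 231, 131, 8, 110, 218]
t=1: [156, 128, 128, 134, 117, 142]
t=2: [80, 66, 81, 91, 71, 74]
t=3: [221, 221, 218, 215, 224, 215]
t=4: [179, 173, 179, 176, 175, 178]
t=5: [50, 51, 48, 48, 52, 48]
t=6: [149, 146, 149, 148, 147, 149]
t=7: [36, 35, 36, 36, 34, 36]
t=8: [106, 107, 106, 106, 107, 106]
t=9: [160, 161, 160, 160, 161, 160]
t=10: [1, 0, 1, 1, 0, 1]
t=11: [1, 2, 1, 1, 2, 1]
t=12: [4, 3, 4, 4, 3, 4]
t=13: [10, 11, 10, 10, 11, 10]
t=14: [31, 30, 31, 31, 30, 31]
t=15: [91, 92, 91, 91, 92, 91]
t=16: [205, 206, 205, 205, 206, 205]
t=17: [136, 135, 136, 136, 135, 136]
t=18: [73, 72, 73, 73, 72, 73]
t=19: [217, 218, 217, 217, 218, 217]
t=20: [172, 171, 172, 172, 171, 172]
t=21: [34, 35, 34, 34, 35, 34]
t=22: [103, 102, 103, 103, 102, 103]
t=23: [172, 171, 172, 172, 171, 172]

Answer: [103, 102, 103, 103, 102, 103]
Key observation: The state at step 20, [172, 171, 172, 172, 171, 172], reappears at step 23: the system is in a cycle of period 3 from step 20 on.  Therefore the state at step 3352 equals the state at step 20 + ((3352 - 20) mod 3) = 22, which is [103, 102, 103, 103, 102, 103].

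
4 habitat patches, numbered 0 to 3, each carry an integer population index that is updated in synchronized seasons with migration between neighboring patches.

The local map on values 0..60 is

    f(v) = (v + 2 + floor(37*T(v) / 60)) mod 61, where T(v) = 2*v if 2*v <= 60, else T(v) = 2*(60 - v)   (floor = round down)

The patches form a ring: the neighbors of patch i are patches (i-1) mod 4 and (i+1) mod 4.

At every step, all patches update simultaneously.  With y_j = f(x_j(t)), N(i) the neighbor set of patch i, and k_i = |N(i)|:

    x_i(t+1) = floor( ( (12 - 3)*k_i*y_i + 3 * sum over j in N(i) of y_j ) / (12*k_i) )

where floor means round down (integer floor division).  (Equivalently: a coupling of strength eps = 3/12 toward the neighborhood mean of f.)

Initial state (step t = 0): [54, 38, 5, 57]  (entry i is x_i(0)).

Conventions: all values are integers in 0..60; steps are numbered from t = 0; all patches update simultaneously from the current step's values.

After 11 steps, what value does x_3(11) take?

Simulating step by step:
t=0: [54, 38, 5, 57]
t=1: [2, 6, 10, 2]
t=2: [7, 15, 20, 8]
t=3: [19, 34, 41, 22]
t=4: [40, 11, 11, 44]
t=5: [7, 23, 23, 6]
t=6: [21, 48, 48, 20]
t=7: [42, 8, 8, 40]
t=8: [6, 17, 17, 6]
t=9: [18, 36, 36, 18]
t=10: [37, 10, 10, 37]
t=11: [8, 21, 21, 8]

Answer: x_3(11) = 8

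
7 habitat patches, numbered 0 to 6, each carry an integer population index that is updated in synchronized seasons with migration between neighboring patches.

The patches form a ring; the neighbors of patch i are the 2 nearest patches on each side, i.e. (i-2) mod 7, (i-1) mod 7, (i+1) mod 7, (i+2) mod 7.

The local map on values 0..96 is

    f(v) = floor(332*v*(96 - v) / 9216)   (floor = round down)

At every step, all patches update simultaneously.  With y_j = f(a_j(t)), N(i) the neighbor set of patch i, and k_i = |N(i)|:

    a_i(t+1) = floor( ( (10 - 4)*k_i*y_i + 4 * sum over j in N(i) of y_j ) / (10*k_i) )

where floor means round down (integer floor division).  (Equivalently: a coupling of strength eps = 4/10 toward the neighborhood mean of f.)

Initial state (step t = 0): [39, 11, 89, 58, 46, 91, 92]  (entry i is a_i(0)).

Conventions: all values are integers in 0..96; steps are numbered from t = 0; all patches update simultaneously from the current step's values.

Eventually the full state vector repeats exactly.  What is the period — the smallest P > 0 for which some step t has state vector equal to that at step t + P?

Answer: 4
Key observation: The state at step 6, [82, 82, 82, 82, 82, 82, 82], reappears at step 10 — and no state repeats earlier — so the cycle the system enters has period 4.

Derivation:
t=0: [39, 11, 89, 58, 46, 91, 92]
t=1: [56, 39, 40, 62, 62, 35, 28]
t=2: [78, 78, 79, 76, 74, 75, 71]
t=3: [51, 51, 50, 53, 56, 56, 59]
t=4: [81, 81, 81, 81, 80, 80, 79]
t=5: [43, 43, 43, 43, 45, 45, 46]
t=6: [82, 82, 82, 82, 82, 82, 82]
t=7: [41, 41, 41, 41, 41, 41, 41]
t=8: [81, 81, 81, 81, 81, 81, 81]
t=9: [43, 43, 43, 43, 43, 43, 43]
t=10: [82, 82, 82, 82, 82, 82, 82]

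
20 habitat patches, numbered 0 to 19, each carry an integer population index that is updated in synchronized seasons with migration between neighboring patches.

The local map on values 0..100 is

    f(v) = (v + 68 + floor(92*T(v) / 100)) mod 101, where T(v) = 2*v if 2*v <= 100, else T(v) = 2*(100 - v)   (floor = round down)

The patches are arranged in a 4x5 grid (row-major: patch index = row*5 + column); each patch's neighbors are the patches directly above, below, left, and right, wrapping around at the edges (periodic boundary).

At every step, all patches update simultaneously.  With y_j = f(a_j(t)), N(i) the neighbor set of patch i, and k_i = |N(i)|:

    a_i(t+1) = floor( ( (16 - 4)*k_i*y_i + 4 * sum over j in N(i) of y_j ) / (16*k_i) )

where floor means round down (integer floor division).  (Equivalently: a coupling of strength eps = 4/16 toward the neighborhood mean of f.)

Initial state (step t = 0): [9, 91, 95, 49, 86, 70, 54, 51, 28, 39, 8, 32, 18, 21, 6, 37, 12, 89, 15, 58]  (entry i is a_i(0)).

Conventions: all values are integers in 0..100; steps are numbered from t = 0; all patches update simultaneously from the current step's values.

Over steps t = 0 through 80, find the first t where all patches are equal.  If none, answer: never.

Simulating step by step:
t=0: [9, 91, 95, 49, 86, 70, 54, 51, 28, 39, 8, 32, 18, 21, 6, 37, 12, 89, 15, 58]  (not all equal)
t=1: [89, 66, 63, 16, 69, 85, 17, 13, 41, 76, 86, 49, 23, 29, 75, 65, 18, 63, 13, 16]  (not all equal)
t=2: [79, 84, 86, 26, 81, 75, 22, 16, 71, 86, 75, 12, 33, 49, 80, 83, 31, 82, 12, 26]  (not all equal)
t=3: [83, 75, 71, 45, 76, 83, 33, 25, 76, 80, 81, 15, 51, 18, 75, 77, 56, 73, 11, 45]  (not all equal)
t=4: [82, 80, 87, 93, 87, 79, 58, 43, 79, 83, 78, 16, 14, 31, 83, 80, 18, 79, 92, 93]  (not all equal)
t=5: [81, 73, 78, 73, 76, 78, 17, 77, 81, 81, 80, 15, 19, 56, 79, 78, 29, 73, 72, 73]  (not all equal)
t=6: [83, 81, 85, 88, 86, 80, 28, 77, 77, 82, 78, 17, 26, 18, 79, 82, 53, 82, 84, 88]  (not all equal)
t=7: [81, 74, 79, 77, 78, 80, 51, 80, 80, 82, 80, 22, 42, 31, 79, 77, 20, 74, 75, 78]  (not all equal)
t=8: [82, 78, 84, 85, 84, 78, 22, 78, 81, 82, 79, 34, 80, 62, 82, 81, 35, 83, 85, 85]  (not all equal)
t=9: [82, 79, 80, 79, 80, 81, 41, 80, 83, 82, 82, 63, 82, 93, 82, 80, 68, 80, 80, 79]  (not all equal)
t=10: [82, 84, 83, 83, 83, 82, 83, 82, 80, 82, 83, 94, 82, 74, 81, 83, 91, 83, 82, 83]  (not all equal)
t=11: [81, 79, 81, 81, 81, 81, 80, 81, 83, 82, 80, 73, 81, 86, 82, 80, 75, 80, 82, 81]  (not all equal)
t=12: [82, 83, 82, 81, 82, 82, 83, 82, 81, 81, 83, 87, 82, 78, 81, 83, 87, 83, 81, 82]  (not all equal)
t=13: [81, 80, 81, 82, 82, 81, 80, 81, 82, 82, 80, 77, 81, 84, 82, 80, 77, 80, 82, 81]  (not all equal)
t=14: [82, 83, 82, 82, 82, 82, 83, 82, 81, 82, 83, 85, 82, 80, 81, 83, 85, 83, 81, 82]  (not all equal)
t=15: [81, 81, 81, 82, 82, 81, 81, 81, 82, 82, 81, 79, 81, 82, 82, 81, 79, 81, 82, 81]  (not all equal)
t=16: [82, 82, 82, 82, 82, 82, 82, 82, 82, 82, 82, 83, 82, 82, 82, 82, 83, 82, 82, 82]  (not all equal)
t=17: [82, 81, 82, 82, 82, 82, 81, 82, 82, 82, 81, 81, 81, 82, 82, 81, 81, 81, 82, 82]  (not all equal)
t=18: [82, 82, 82, 82, 82, 82, 82, 82, 82, 82, 82, 82, 82, 82, 82, 82, 82, 82, 82, 82]  (all equal)

Answer: 18
Key observation: Synchronization is absorbing here: once all patches are equal they stay equal, and step 18 is the first all-equal step.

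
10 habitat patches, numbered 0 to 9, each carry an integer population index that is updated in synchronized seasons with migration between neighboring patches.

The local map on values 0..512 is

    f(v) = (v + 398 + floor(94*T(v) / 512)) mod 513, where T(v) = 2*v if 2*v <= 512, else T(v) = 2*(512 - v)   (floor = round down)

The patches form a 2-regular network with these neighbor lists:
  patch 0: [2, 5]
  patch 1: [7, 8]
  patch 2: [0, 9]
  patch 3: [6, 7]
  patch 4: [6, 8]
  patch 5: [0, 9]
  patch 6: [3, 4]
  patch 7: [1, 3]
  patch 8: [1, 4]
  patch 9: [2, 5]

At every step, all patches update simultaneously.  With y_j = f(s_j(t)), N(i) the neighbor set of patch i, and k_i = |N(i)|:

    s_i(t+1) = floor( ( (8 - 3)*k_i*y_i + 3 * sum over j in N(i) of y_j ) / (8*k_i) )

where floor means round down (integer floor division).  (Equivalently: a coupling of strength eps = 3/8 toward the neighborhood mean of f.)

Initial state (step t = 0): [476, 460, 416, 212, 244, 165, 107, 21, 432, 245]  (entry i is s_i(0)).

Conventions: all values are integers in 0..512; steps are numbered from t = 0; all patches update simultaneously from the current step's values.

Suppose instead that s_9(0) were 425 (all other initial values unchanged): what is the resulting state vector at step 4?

Answer: [183, 214, 202, 182, 183, 153, 236, 187, 185, 176]
Key observation: This trace re-runs the system from the modified initial state.

Derivation:
t=0: [476, 460, 416, 212, 244, 165, 107, 21, 432, 425]
t=1: [317, 372, 344, 194, 206, 202, 92, 367, 325, 296]
t=2: [255, 301, 281, 152, 157, 200, 65, 276, 262, 247]
t=3: [222, 255, 241, 194, 197, 184, 339, 220, 216, 215]
t=4: [183, 214, 202, 182, 183, 153, 236, 187, 185, 176]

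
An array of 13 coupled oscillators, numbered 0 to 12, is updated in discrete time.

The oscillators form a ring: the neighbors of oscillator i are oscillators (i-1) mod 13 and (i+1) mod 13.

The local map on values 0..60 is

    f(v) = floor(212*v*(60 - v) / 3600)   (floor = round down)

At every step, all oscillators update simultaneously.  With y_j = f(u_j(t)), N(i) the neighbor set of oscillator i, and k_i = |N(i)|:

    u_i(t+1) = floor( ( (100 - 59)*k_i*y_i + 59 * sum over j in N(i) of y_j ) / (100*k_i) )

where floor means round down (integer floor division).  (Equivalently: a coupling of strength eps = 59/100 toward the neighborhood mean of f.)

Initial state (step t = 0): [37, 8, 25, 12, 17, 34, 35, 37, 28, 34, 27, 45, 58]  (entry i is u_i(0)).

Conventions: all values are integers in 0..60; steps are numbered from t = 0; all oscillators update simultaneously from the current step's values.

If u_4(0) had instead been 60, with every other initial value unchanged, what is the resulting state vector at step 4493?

Simulating step by step:
t=0: [37, 8, 25, 12, 60, 34, 35, 37, 28, 34, 27, 45, 58]
t=1: [29, 39, 37, 28, 25, 36, 51, 50, 51, 52, 48, 33, 28]
t=2: [50, 49, 50, 51, 51, 43, 34, 27, 26, 27, 35, 46, 52]
t=3: [28, 29, 29, 27, 31, 40, 49, 52, 52, 51, 47, 37, 29]
t=4: [52, 52, 52, 52, 50, 43, 33, 26, 24, 28, 37, 46, 51]
t=5: [24, 24, 24, 25, 31, 41, 49, 51, 51, 50, 46, 37, 29]
t=6: [50, 50, 50, 51, 49, 42, 33, 28, 27, 30, 38, 46, 50]
t=7: [29, 29, 28, 28, 33, 42, 49, 52, 52, 51, 46, 38, 31]
t=8: [52, 52, 52, 52, 49, 42, 32, 26, 24, 29, 37, 46, 51]
t=9: [24, 24, 24, 26, 32, 42, 49, 51, 51, 50, 46, 37, 29]
t=10: [50, 50, 50, 51, 49, 42, 33, 28, 27, 30, 38, 46, 50]

Answer: [24, 24, 24, 26, 32, 42, 49, 51, 51, 50, 46, 37, 29]
Key observation: The state at step 6, [50, 50, 50, 51, 49, 42, 33, 28, 27, 30, 38, 46, 50], reappears at step 10: the system is in a cycle of period 4 from step 6 on.  Therefore the state at step 4493 equals the state at step 6 + ((4493 - 6) mod 4) = 9, which is [24, 24, 24, 26, 32, 42, 49, 51, 51, 50, 46, 37, 29].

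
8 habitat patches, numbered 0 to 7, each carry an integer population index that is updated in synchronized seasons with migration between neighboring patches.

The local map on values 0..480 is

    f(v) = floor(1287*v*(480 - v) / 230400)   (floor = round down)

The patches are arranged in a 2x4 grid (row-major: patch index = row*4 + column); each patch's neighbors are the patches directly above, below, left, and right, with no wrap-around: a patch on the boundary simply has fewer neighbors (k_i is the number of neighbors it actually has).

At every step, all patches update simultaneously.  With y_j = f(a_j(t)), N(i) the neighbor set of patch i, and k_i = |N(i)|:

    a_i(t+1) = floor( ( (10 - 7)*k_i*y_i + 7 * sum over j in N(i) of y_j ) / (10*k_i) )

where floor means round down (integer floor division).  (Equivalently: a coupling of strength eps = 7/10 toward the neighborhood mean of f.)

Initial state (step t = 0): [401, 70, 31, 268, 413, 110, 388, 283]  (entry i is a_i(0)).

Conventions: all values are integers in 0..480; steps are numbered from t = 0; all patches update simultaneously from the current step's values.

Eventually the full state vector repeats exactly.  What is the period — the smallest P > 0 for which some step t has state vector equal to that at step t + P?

Simulating step by step:
t=0: [401, 70, 31, 268, 413, 110, 388, 283]
t=1: [162, 160, 180, 230, 187, 187, 203, 273]
t=2: [293, 294, 305, 311, 299, 303, 309, 316]
t=3: [304, 302, 297, 293, 302, 300, 295, 292]
t=4: [299, 300, 303, 304, 299, 301, 303, 305]
t=5: [301, 300, 299, 298, 301, 300, 299, 298]
t=6: [300, 301, 301, 302, 300, 301, 301, 302]
t=7: [300, 300, 300, 300, 300, 300, 300, 300]
t=8: [301, 301, 301, 301, 301, 301, 301, 301]
t=9: [300, 300, 300, 300, 300, 300, 300, 300]

Answer: 2
Key observation: The state at step 7, [300, 300, 300, 300, 300, 300, 300, 300], reappears at step 9 — and no state repeats earlier — so the cycle the system enters has period 2.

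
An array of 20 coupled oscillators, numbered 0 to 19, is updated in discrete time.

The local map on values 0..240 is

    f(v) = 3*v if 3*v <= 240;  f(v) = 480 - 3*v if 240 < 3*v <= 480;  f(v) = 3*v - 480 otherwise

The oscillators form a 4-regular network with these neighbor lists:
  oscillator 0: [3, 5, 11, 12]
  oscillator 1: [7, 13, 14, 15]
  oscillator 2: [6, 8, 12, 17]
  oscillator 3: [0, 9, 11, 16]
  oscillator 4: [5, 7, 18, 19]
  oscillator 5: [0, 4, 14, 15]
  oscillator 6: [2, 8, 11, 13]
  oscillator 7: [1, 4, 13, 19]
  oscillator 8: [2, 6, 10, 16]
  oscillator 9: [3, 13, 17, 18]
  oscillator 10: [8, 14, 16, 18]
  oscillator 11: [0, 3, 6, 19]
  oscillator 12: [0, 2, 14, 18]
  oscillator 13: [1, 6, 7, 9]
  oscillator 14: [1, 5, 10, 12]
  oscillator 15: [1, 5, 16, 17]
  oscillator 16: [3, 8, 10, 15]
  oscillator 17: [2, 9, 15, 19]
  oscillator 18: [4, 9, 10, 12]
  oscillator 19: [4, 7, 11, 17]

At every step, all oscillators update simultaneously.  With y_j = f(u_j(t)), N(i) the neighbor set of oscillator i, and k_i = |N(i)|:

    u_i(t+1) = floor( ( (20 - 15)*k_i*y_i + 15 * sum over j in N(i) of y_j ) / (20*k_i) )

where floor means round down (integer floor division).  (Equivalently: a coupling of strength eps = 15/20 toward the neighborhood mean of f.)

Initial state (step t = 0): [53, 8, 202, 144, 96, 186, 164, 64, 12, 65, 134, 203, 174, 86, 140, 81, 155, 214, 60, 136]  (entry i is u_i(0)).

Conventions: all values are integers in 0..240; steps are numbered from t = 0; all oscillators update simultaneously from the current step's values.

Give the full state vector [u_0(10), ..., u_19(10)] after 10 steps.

Answer: [130, 75, 138, 119, 81, 96, 119, 75, 172, 67, 173, 112, 137, 72, 144, 67, 154, 68, 107, 90]

Derivation:
t=0: [53, 8, 202, 144, 96, 186, 164, 64, 12, 65, 134, 203, 174, 86, 140, 81, 155, 214, 60, 136]
t=1: [95, 139, 78, 105, 145, 141, 99, 143, 52, 163, 74, 86, 108, 134, 56, 111, 78, 158, 140, 144]
t=2: [161, 99, 152, 165, 51, 118, 175, 56, 202, 60, 171, 166, 162, 76, 135, 104, 187, 83, 96, 72]
t=3: [31, 165, 82, 56, 169, 106, 85, 188, 65, 169, 97, 56, 56, 165, 84, 158, 84, 168, 117, 160]
t=4: [148, 66, 173, 138, 77, 106, 171, 31, 213, 69, 193, 133, 170, 69, 157, 81, 161, 56, 109, 56]
t=5: [72, 151, 82, 77, 165, 136, 99, 174, 72, 163, 85, 77, 51, 151, 93, 158, 105, 164, 144, 149]
t=6: [182, 58, 164, 174, 40, 100, 178, 29, 205, 61, 174, 182, 169, 55, 139, 53, 168, 55, 87, 64]
t=7: [75, 132, 74, 74, 157, 121, 84, 143, 58, 156, 93, 82, 74, 134, 95, 141, 76, 143, 124, 130]
t=8: [205, 92, 182, 186, 70, 120, 189, 61, 208, 89, 182, 201, 196, 89, 165, 104, 179, 84, 110, 87]
t=9: [114, 159, 122, 118, 178, 129, 124, 204, 87, 178, 85, 128, 95, 182, 97, 156, 99, 181, 149, 194]
t=10: [130, 75, 138, 119, 81, 96, 119, 75, 172, 67, 173, 112, 137, 72, 144, 67, 154, 68, 107, 90]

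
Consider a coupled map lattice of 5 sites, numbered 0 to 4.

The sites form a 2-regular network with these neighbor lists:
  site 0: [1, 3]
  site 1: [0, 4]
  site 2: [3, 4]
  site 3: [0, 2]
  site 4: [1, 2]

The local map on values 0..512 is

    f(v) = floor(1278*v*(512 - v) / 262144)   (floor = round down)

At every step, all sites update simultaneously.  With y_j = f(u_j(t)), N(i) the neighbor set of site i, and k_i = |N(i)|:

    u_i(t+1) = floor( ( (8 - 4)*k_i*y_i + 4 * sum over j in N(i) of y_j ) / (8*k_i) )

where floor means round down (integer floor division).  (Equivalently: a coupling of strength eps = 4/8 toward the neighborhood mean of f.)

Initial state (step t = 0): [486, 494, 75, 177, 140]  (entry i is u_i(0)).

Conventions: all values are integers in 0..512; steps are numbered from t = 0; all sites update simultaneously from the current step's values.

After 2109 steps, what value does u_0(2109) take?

Answer: u_0(2109) = 307
Key observation: The state at step 7, [307, 307, 307, 307, 307], reappears at step 9: the system is in a cycle of period 2 from step 7 on.  Therefore the state at step 2109 equals the state at step 7 + ((2109 - 7) mod 2) = 7, which is [307, 307, 307, 307, 307].

Derivation:
t=0: [486, 494, 75, 177, 140]
t=1: [113, 100, 215, 199, 177]
t=2: [235, 227, 303, 284, 272]
t=3: [316, 316, 312, 313, 314]
t=4: [301, 301, 303, 302, 302]
t=5: [309, 309, 308, 308, 308]
t=6: [305, 305, 306, 305, 305]
t=7: [307, 307, 307, 307, 307]
t=8: [306, 306, 306, 306, 306]
t=9: [307, 307, 307, 307, 307]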